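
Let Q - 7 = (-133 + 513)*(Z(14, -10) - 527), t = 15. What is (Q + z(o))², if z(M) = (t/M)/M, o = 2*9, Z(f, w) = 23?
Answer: 427802994193201/11664 ≈ 3.6677e+10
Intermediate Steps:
Q = -191513 (Q = 7 + (-133 + 513)*(23 - 527) = 7 + 380*(-504) = 7 - 191520 = -191513)
o = 18
z(M) = 15/M² (z(M) = (15/M)/M = 15/M²)
(Q + z(o))² = (-191513 + 15/18²)² = (-191513 + 15*(1/324))² = (-191513 + 5/108)² = (-20683399/108)² = 427802994193201/11664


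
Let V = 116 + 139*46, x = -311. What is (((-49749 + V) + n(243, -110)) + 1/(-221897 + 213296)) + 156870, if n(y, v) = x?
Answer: 974665319/8601 ≈ 1.1332e+5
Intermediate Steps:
n(y, v) = -311
V = 6510 (V = 116 + 6394 = 6510)
(((-49749 + V) + n(243, -110)) + 1/(-221897 + 213296)) + 156870 = (((-49749 + 6510) - 311) + 1/(-221897 + 213296)) + 156870 = ((-43239 - 311) + 1/(-8601)) + 156870 = (-43550 - 1/8601) + 156870 = -374573551/8601 + 156870 = 974665319/8601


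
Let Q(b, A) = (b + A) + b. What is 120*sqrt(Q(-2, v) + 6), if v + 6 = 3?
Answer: 120*I ≈ 120.0*I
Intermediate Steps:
v = -3 (v = -6 + 3 = -3)
Q(b, A) = A + 2*b (Q(b, A) = (A + b) + b = A + 2*b)
120*sqrt(Q(-2, v) + 6) = 120*sqrt((-3 + 2*(-2)) + 6) = 120*sqrt((-3 - 4) + 6) = 120*sqrt(-7 + 6) = 120*sqrt(-1) = 120*I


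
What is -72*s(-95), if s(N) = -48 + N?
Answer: 10296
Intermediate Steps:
-72*s(-95) = -72*(-48 - 95) = -72*(-143) = -1*(-10296) = 10296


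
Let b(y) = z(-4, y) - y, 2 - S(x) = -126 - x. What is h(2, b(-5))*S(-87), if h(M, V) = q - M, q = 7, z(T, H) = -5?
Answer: 205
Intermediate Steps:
S(x) = 128 + x (S(x) = 2 - (-126 - x) = 2 + (126 + x) = 128 + x)
b(y) = -5 - y
h(M, V) = 7 - M
h(2, b(-5))*S(-87) = (7 - 1*2)*(128 - 87) = (7 - 2)*41 = 5*41 = 205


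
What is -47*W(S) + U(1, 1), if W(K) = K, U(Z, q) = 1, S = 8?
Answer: -375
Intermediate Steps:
-47*W(S) + U(1, 1) = -47*8 + 1 = -376 + 1 = -375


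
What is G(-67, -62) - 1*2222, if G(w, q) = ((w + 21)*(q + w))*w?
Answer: -399800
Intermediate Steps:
G(w, q) = w*(21 + w)*(q + w) (G(w, q) = ((21 + w)*(q + w))*w = w*(21 + w)*(q + w))
G(-67, -62) - 1*2222 = -67*((-67)² + 21*(-62) + 21*(-67) - 62*(-67)) - 1*2222 = -67*(4489 - 1302 - 1407 + 4154) - 2222 = -67*5934 - 2222 = -397578 - 2222 = -399800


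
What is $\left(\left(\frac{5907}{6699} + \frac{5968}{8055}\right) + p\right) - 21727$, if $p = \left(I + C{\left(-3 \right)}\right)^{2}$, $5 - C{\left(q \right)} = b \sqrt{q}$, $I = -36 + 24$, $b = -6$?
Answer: $- \frac{35621051341}{1635165} - 84 i \sqrt{3} \approx -21784.0 - 145.49 i$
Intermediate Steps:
$I = -12$
$C{\left(q \right)} = 5 + 6 \sqrt{q}$ ($C{\left(q \right)} = 5 - - 6 \sqrt{q} = 5 + 6 \sqrt{q}$)
$p = \left(-7 + 6 i \sqrt{3}\right)^{2}$ ($p = \left(-12 + \left(5 + 6 \sqrt{-3}\right)\right)^{2} = \left(-12 + \left(5 + 6 i \sqrt{3}\right)\right)^{2} = \left(-7 + 6 i \sqrt{3}\right)^{2} \approx -59.0 - 145.49 i$)
$\left(\left(\frac{5907}{6699} + \frac{5968}{8055}\right) + p\right) - 21727 = \left(\left(\frac{5907}{6699} + \frac{5968}{8055}\right) + \left(7 - 6 i \sqrt{3}\right)^{2}\right) - 21727 = \left(\left(5907 \cdot \frac{1}{6699} + 5968 \cdot \frac{1}{8055}\right) + \left(7 - 6 i \sqrt{3}\right)^{2}\right) - 21727 = \left(\left(\frac{179}{203} + \frac{5968}{8055}\right) + \left(7 - 6 i \sqrt{3}\right)^{2}\right) - 21727 = \left(\frac{2653349}{1635165} + \left(7 - 6 i \sqrt{3}\right)^{2}\right) - 21727 = - \frac{35524576606}{1635165} + \left(7 - 6 i \sqrt{3}\right)^{2}$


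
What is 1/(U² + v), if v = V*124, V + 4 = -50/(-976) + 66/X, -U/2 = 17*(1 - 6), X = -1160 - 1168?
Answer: 11834/336166509 ≈ 3.5203e-5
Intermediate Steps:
X = -2328
U = 170 (U = -34*(1 - 6) = -34*(-5) = -2*(-85) = 170)
V = -188261/47336 (V = -4 + (-50/(-976) + 66/(-2328)) = -4 + (-50*(-1/976) + 66*(-1/2328)) = -4 + (25/488 - 11/388) = -4 + 1083/47336 = -188261/47336 ≈ -3.9771)
v = -5836091/11834 (v = -188261/47336*124 = -5836091/11834 ≈ -493.16)
1/(U² + v) = 1/(170² - 5836091/11834) = 1/(28900 - 5836091/11834) = 1/(336166509/11834) = 11834/336166509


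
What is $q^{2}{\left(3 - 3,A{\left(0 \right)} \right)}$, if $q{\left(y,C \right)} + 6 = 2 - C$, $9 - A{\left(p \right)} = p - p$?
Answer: $169$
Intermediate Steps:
$A{\left(p \right)} = 9$ ($A{\left(p \right)} = 9 - \left(p - p\right) = 9 - 0 = 9 + 0 = 9$)
$q{\left(y,C \right)} = -4 - C$ ($q{\left(y,C \right)} = -6 - \left(-2 + C\right) = -4 - C$)
$q^{2}{\left(3 - 3,A{\left(0 \right)} \right)} = \left(-4 - 9\right)^{2} = \left(-13\right)^{2} = 169$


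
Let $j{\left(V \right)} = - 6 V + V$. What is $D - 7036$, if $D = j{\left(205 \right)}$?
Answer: $-8061$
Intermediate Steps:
$j{\left(V \right)} = - 5 V$
$D = -1025$ ($D = \left(-5\right) 205 = -1025$)
$D - 7036 = -1025 - 7036 = -8061$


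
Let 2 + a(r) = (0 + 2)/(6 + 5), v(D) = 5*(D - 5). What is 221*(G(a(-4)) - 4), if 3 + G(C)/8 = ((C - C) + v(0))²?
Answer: 1098812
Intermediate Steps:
v(D) = -25 + 5*D (v(D) = 5*(-5 + D) = -25 + 5*D)
a(r) = -20/11 (a(r) = -2 + (0 + 2)/(6 + 5) = -2 + 2/11 = -20/11)
G(C) = 4976 (G(C) = -24 + 8*((C - C) + (-25 + 5*0))² = -24 + 8*(0 + (-25 + 0))² = -24 + 8*(0 - 25)² = -24 + 8*(-25)² = -24 + 8*625 = -24 + 5000 = 4976)
221*(G(a(-4)) - 4) = 221*(4976 - 4) = 221*4972 = 1098812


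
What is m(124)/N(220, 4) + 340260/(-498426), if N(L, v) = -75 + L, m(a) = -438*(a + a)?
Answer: -9031727254/12045295 ≈ -749.81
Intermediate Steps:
m(a) = -876*a
m(124)/N(220, 4) + 340260/(-498426) = (-876*124)/(-75 + 220) + 340260/(-498426) = -108624/145 + 340260*(-1/498426) = -108624*1/145 - 56710/83071 = -108624/145 - 56710/83071 = -9031727254/12045295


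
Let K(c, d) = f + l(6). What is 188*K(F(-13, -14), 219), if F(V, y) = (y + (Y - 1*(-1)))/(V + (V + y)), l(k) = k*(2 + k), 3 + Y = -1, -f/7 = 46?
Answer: -51512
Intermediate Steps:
f = -322 (f = -7*46 = -322)
Y = -4 (Y = -3 - 1 = -4)
F(V, y) = (-3 + y)/(y + 2*V) (F(V, y) = (y + (-4 - 1*(-1)))/(V + (V + y)) = (y + (-4 + 1))/(y + 2*V) = (y - 3)/(y + 2*V) = (-3 + y)/(y + 2*V))
K(c, d) = -274 (K(c, d) = -322 + 6*(2 + 6) = -322 + 6*8 = -322 + 48 = -274)
188*K(F(-13, -14), 219) = 188*(-274) = -51512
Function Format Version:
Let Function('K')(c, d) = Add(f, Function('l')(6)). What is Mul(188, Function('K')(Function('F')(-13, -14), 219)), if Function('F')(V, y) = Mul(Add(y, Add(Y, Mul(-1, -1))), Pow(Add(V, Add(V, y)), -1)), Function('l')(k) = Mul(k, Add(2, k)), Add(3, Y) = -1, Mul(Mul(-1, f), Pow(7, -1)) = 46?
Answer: -51512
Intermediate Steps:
f = -322 (f = Mul(-7, 46) = -322)
Y = -4 (Y = Add(-3, -1) = -4)
Function('F')(V, y) = Mul(Pow(Add(y, Mul(2, V)), -1), Add(-3, y)) (Function('F')(V, y) = Mul(Add(y, Add(-4, Mul(-1, -1))), Pow(Add(V, Add(V, y)), -1)) = Mul(Add(y, Add(-4, 1)), Pow(Add(y, Mul(2, V)), -1)) = Mul(Add(y, -3), Pow(Add(y, Mul(2, V)), -1)) = Mul(Add(-3, y), Pow(Add(y, Mul(2, V)), -1)) = Mul(Pow(Add(y, Mul(2, V)), -1), Add(-3, y)))
Function('K')(c, d) = -274 (Function('K')(c, d) = Add(-322, Mul(6, Add(2, 6))) = Add(-322, Mul(6, 8)) = Add(-322, 48) = -274)
Mul(188, Function('K')(Function('F')(-13, -14), 219)) = Mul(188, -274) = -51512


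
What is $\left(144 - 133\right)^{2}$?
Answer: $121$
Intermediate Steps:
$\left(144 - 133\right)^{2} = 11^{2} = 121$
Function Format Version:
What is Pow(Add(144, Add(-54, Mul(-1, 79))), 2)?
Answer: 121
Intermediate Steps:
Pow(Add(144, Add(-54, Mul(-1, 79))), 2) = Pow(Add(144, Add(-54, -79)), 2) = Pow(Add(144, -133), 2) = Pow(11, 2) = 121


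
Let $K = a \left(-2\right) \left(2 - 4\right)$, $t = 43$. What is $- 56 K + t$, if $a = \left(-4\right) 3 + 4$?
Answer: $1835$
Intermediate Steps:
$a = -8$ ($a = -12 + 4 = -8$)
$K = -32$ ($K = \left(-8\right) \left(-2\right) \left(2 - 4\right) = 16 \left(2 - 4\right) = 16 \left(-2\right) = -32$)
$- 56 K + t = \left(-56\right) \left(-32\right) + 43 = 1792 + 43 = 1835$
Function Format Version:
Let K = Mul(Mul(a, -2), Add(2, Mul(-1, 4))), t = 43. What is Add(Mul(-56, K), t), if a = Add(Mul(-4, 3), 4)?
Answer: 1835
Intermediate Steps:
a = -8 (a = Add(-12, 4) = -8)
K = -32 (K = Mul(Mul(-8, -2), Add(2, Mul(-1, 4))) = Mul(16, Add(2, -4)) = Mul(16, -2) = -32)
Add(Mul(-56, K), t) = Add(Mul(-56, -32), 43) = Add(1792, 43) = 1835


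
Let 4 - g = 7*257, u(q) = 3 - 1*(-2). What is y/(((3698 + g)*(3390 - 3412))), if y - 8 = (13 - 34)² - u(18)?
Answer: -222/20933 ≈ -0.010605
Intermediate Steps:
u(q) = 5 (u(q) = 3 + 2 = 5)
y = 444 (y = 8 + ((13 - 34)² - 1*5) = 8 + ((-21)² - 5) = 8 + (441 - 5) = 8 + 436 = 444)
g = -1795 (g = 4 - 7*257 = 4 - 1*1799 = 4 - 1799 = -1795)
y/(((3698 + g)*(3390 - 3412))) = 444/(((3698 - 1795)*(3390 - 3412))) = 444/((1903*(-22))) = 444/(-41866) = 444*(-1/41866) = -222/20933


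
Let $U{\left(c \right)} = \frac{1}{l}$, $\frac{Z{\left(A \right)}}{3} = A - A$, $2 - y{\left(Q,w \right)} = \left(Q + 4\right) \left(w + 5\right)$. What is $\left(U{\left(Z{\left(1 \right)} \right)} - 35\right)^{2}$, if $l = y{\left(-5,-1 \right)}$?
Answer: $\frac{43681}{36} \approx 1213.4$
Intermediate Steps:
$y{\left(Q,w \right)} = 2 - \left(4 + Q\right) \left(5 + w\right)$ ($y{\left(Q,w \right)} = 2 - \left(Q + 4\right) \left(w + 5\right) = 2 - \left(4 + Q\right) \left(5 + w\right)$)
$l = 6$ ($l = -18 - -25 - -4 - \left(-5\right) \left(-1\right) = -18 + 25 + 4 - 5 = 6$)
$Z{\left(A \right)} = 0$ ($Z{\left(A \right)} = 3 \left(A - A\right) = 3 \cdot 0 = 0$)
$U{\left(c \right)} = \frac{1}{6}$
$\left(U{\left(Z{\left(1 \right)} \right)} - 35\right)^{2} = \left(\frac{1}{6} - 35\right)^{2} = \left(- \frac{209}{6}\right)^{2} = \frac{43681}{36}$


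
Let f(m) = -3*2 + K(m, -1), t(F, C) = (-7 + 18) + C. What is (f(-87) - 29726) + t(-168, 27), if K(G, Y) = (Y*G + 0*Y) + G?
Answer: -29694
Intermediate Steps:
K(G, Y) = G + G*Y (K(G, Y) = (G*Y + 0) + G = G*Y + G = G + G*Y)
t(F, C) = 11 + C
f(m) = -6 (f(m) = -3*2 + m*(1 - 1) = -6 + m*0 = -6 + 0 = -6)
(f(-87) - 29726) + t(-168, 27) = (-6 - 29726) + (11 + 27) = -29732 + 38 = -29694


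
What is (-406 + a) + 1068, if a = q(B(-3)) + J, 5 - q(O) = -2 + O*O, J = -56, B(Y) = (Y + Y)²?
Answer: -683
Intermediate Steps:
B(Y) = 4*Y² (B(Y) = (2*Y)² = 4*Y²)
q(O) = 7 - O² (q(O) = 5 - (-2 + O*O) = 5 - (-2 + O²) = 5 + (2 - O²) = 7 - O²)
a = -1345 (a = (7 - (4*(-3)²)²) - 56 = (7 - (4*9)²) - 56 = (7 - 1*36²) - 56 = (7 - 1*1296) - 56 = (7 - 1296) - 56 = -1289 - 56 = -1345)
(-406 + a) + 1068 = (-406 - 1345) + 1068 = -1751 + 1068 = -683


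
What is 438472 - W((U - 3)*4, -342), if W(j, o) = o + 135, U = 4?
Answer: 438679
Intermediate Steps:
W(j, o) = 135 + o
438472 - W((U - 3)*4, -342) = 438472 - (135 - 342) = 438472 - 1*(-207) = 438472 + 207 = 438679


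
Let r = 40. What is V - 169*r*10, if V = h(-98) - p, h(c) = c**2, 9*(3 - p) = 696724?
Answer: 174733/9 ≈ 19415.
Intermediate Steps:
p = -696697/9 (p = 3 - 1/9*696724 = 3 - 696724/9 = -696697/9 ≈ -77411.)
V = 783133/9 (V = (-98)**2 - 1*(-696697/9) = 9604 + 696697/9 = 783133/9 ≈ 87015.)
V - 169*r*10 = 783133/9 - 169*40*10 = 783133/9 - 6760*10 = 783133/9 - 67600 = 174733/9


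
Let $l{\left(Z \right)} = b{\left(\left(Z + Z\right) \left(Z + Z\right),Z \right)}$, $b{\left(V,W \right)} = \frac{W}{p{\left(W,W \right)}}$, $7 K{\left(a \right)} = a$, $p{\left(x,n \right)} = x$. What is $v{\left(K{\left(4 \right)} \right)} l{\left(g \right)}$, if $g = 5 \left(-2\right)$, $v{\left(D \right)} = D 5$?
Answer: $\frac{20}{7} \approx 2.8571$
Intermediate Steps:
$K{\left(a \right)} = \frac{a}{7}$
$v{\left(D \right)} = 5 D$
$g = -10$
$b{\left(V,W \right)} = 1$ ($b{\left(V,W \right)} = \frac{W}{W} = 1$)
$l{\left(Z \right)} = 1$
$v{\left(K{\left(4 \right)} \right)} l{\left(g \right)} = 5 \cdot \frac{1}{7} \cdot 4 \cdot 1 = 5 \cdot \frac{4}{7} \cdot 1 = \frac{20}{7} \cdot 1 = \frac{20}{7}$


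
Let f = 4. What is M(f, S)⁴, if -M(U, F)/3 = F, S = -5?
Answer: 50625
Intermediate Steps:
M(U, F) = -3*F
M(f, S)⁴ = (-3*(-5))⁴ = 15⁴ = 50625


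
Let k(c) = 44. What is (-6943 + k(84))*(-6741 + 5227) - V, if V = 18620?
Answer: 10426466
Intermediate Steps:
(-6943 + k(84))*(-6741 + 5227) - V = (-6943 + 44)*(-6741 + 5227) - 1*18620 = -6899*(-1514) - 18620 = 10445086 - 18620 = 10426466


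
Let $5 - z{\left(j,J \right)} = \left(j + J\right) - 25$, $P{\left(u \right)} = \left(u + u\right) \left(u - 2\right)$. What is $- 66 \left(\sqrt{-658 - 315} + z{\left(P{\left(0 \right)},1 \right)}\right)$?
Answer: $-1914 - 66 i \sqrt{973} \approx -1914.0 - 2058.7 i$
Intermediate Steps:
$P{\left(u \right)} = 2 u \left(-2 + u\right)$
$z{\left(j,J \right)} = 30 - J - j$ ($z{\left(j,J \right)} = 5 - \left(\left(j + J\right) - 25\right) = 5 - \left(\left(J + j\right) - 25\right) = 5 - \left(-25 + J + j\right) = 30 - J - j$)
$- 66 \left(\sqrt{-658 - 315} + z{\left(P{\left(0 \right)},1 \right)}\right) = - 66 \left(\sqrt{-658 - 315} - \left(-29 + 2 \cdot 0 \left(-2 + 0\right)\right)\right) = - 66 \left(\sqrt{-973} - \left(-29 + 2 \cdot 0 \left(-2\right)\right)\right) = - 66 \left(i \sqrt{973} - -29\right) = - 66 \left(i \sqrt{973} + \left(30 - 1 + 0\right)\right) = - 66 \left(i \sqrt{973} + 29\right) = - 66 \left(29 + i \sqrt{973}\right) = -1914 - 66 i \sqrt{973}$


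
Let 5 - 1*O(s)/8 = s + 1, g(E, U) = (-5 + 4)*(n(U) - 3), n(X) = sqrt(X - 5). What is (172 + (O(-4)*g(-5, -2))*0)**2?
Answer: 29584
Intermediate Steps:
n(X) = sqrt(-5 + X)
g(E, U) = 3 - sqrt(-5 + U) (g(E, U) = (-5 + 4)*(sqrt(-5 + U) - 3) = -(-3 + sqrt(-5 + U)) = 3 - sqrt(-5 + U))
O(s) = 32 - 8*s (O(s) = 40 - 8*(s + 1) = 40 - 8*(1 + s) = 40 + (-8 - 8*s) = 32 - 8*s)
(172 + (O(-4)*g(-5, -2))*0)**2 = (172 + ((32 - 8*(-4))*(3 - sqrt(-5 - 2)))*0)**2 = (172 + ((32 + 32)*(3 - sqrt(-7)))*0)**2 = (172 + (64*(3 - I*sqrt(7)))*0)**2 = (172 + (192 - 64*I*sqrt(7))*0)**2 = (172 + 0)**2 = 172**2 = 29584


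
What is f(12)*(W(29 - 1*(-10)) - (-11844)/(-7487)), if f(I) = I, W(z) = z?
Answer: 3361788/7487 ≈ 449.02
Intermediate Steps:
f(12)*(W(29 - 1*(-10)) - (-11844)/(-7487)) = 12*((29 - 1*(-10)) - (-11844)/(-7487)) = 12*((29 + 10) - (-11844)*(-1)/7487) = 12*(39 - 1*11844/7487) = 12*(39 - 11844/7487) = 12*(280149/7487) = 3361788/7487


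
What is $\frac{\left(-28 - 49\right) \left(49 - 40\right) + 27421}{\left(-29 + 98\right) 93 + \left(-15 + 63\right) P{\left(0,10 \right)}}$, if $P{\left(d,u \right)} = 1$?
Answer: $\frac{26728}{6465} \approx 4.1343$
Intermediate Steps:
$\frac{\left(-28 - 49\right) \left(49 - 40\right) + 27421}{\left(-29 + 98\right) 93 + \left(-15 + 63\right) P{\left(0,10 \right)}} = \frac{\left(-28 - 49\right) \left(49 - 40\right) + 27421}{\left(-29 + 98\right) 93 + \left(-15 + 63\right) 1} = \frac{\left(-77\right) 9 + 27421}{69 \cdot 93 + 48 \cdot 1} = \frac{-693 + 27421}{6417 + 48} = \frac{26728}{6465}$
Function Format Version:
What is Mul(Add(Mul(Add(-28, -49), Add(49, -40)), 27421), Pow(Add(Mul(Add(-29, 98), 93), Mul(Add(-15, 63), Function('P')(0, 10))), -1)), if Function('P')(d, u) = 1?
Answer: Rational(26728, 6465) ≈ 4.1343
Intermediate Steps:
Mul(Add(Mul(Add(-28, -49), Add(49, -40)), 27421), Pow(Add(Mul(Add(-29, 98), 93), Mul(Add(-15, 63), Function('P')(0, 10))), -1)) = Mul(Add(Mul(Add(-28, -49), Add(49, -40)), 27421), Pow(Add(Mul(Add(-29, 98), 93), Mul(Add(-15, 63), 1)), -1)) = Mul(Add(Mul(-77, 9), 27421), Pow(Add(Mul(69, 93), Mul(48, 1)), -1)) = Mul(Add(-693, 27421), Pow(Add(6417, 48), -1)) = Mul(26728, Pow(6465, -1)) = Mul(26728, Rational(1, 6465)) = Rational(26728, 6465)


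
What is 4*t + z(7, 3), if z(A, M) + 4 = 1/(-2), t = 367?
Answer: 2927/2 ≈ 1463.5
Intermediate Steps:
z(A, M) = -9/2 (z(A, M) = -4 + 1/(-2) = -4 - ½ = -9/2)
4*t + z(7, 3) = 4*367 - 9/2 = 1468 - 9/2 = 2927/2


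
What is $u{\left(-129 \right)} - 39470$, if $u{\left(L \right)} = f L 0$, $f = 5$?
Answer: $-39470$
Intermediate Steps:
$u{\left(L \right)} = 0$ ($u{\left(L \right)} = 5 L 0 = 0$)
$u{\left(-129 \right)} - 39470 = 0 - 39470 = -39470$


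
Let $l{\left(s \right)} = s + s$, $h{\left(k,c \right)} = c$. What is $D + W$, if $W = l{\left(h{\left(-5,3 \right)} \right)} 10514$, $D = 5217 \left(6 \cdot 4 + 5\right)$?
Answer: $214377$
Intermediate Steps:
$l{\left(s \right)} = 2 s$
$D = 151293$ ($D = 5217 \left(24 + 5\right) = 5217 \cdot 29 = 151293$)
$W = 63084$ ($W = 2 \cdot 3 \cdot 10514 = 6 \cdot 10514 = 63084$)
$D + W = 151293 + 63084 = 214377$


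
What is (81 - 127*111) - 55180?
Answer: -69196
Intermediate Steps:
(81 - 127*111) - 55180 = (81 - 14097) - 55180 = -14016 - 55180 = -69196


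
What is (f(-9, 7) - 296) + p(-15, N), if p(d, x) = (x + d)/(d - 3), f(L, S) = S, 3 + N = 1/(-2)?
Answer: -10367/36 ≈ -287.97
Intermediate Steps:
N = -7/2 (N = -3 + 1/(-2) = -3 - ½ = -7/2 ≈ -3.5000)
p(d, x) = (d + x)/(-3 + d)
(f(-9, 7) - 296) + p(-15, N) = (7 - 296) + (-15 - 7/2)/(-3 - 15) = -289 - 37/2/(-18) = -289 - 1/18*(-37/2) = -289 + 37/36 = -10367/36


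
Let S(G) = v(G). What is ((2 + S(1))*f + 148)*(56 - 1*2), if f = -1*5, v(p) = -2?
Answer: 7992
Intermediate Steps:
S(G) = -2
f = -5
((2 + S(1))*f + 148)*(56 - 1*2) = ((2 - 2)*(-5) + 148)*(56 - 1*2) = (0*(-5) + 148)*(56 - 2) = (0 + 148)*54 = 148*54 = 7992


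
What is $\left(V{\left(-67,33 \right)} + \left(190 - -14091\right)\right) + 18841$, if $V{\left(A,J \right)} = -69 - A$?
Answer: $33120$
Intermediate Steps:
$\left(V{\left(-67,33 \right)} + \left(190 - -14091\right)\right) + 18841 = \left(\left(-69 - -67\right) + \left(190 - -14091\right)\right) + 18841 = \left(\left(-69 + 67\right) + \left(190 + 14091\right)\right) + 18841 = \left(-2 + 14281\right) + 18841 = 14279 + 18841 = 33120$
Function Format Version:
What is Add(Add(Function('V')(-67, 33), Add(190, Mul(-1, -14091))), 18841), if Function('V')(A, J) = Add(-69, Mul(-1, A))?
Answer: 33120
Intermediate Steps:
Add(Add(Function('V')(-67, 33), Add(190, Mul(-1, -14091))), 18841) = Add(Add(Add(-69, Mul(-1, -67)), Add(190, Mul(-1, -14091))), 18841) = Add(Add(Add(-69, 67), Add(190, 14091)), 18841) = Add(Add(-2, 14281), 18841) = Add(14279, 18841) = 33120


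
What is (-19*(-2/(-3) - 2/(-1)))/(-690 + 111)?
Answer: 152/1737 ≈ 0.087507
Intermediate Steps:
(-19*(-2/(-3) - 2/(-1)))/(-690 + 111) = (-19*(-2*(-⅓) - 2*(-1)))/(-579) = -(-19)*(⅔ + 2)/579 = -(-19)*8/(579*3) = -1/579*(-152/3) = 152/1737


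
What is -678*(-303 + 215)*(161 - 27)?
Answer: 7994976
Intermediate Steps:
-678*(-303 + 215)*(161 - 27) = -(-59664)*134 = -678*(-11792) = 7994976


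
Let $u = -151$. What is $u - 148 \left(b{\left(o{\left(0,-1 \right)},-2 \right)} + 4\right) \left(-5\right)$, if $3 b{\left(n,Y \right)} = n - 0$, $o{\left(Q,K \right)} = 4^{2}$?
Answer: $\frac{20267}{3} \approx 6755.7$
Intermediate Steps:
$o{\left(Q,K \right)} = 16$
$b{\left(n,Y \right)} = \frac{n}{3}$ ($b{\left(n,Y \right)} = \frac{n - 0}{3} = \frac{n + \left(-4 + 4\right)}{3} = \frac{n + 0}{3} = \frac{n}{3}$)
$u - 148 \left(b{\left(o{\left(0,-1 \right)},-2 \right)} + 4\right) \left(-5\right) = -151 - 148 \left(\frac{1}{3} \cdot 16 + 4\right) \left(-5\right) = -151 - 148 \left(\frac{16}{3} + 4\right) \left(-5\right) = -151 - 148 \cdot \frac{28}{3} \left(-5\right) = -151 - - \frac{20720}{3} = -151 + \frac{20720}{3} = \frac{20267}{3}$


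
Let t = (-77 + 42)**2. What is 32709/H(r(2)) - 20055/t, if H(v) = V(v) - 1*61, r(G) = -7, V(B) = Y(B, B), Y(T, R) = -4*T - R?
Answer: -1159713/910 ≈ -1274.4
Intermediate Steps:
t = 1225 (t = (-35)**2 = 1225)
Y(T, R) = -R - 4*T
V(B) = -5*B (V(B) = -B - 4*B = -5*B)
H(v) = -61 - 5*v (H(v) = -5*v - 1*61 = -5*v - 61 = -61 - 5*v)
32709/H(r(2)) - 20055/t = 32709/(-61 - 5*(-7)) - 20055/1225 = 32709/(-61 + 35) - 20055*1/1225 = 32709/(-26) - 573/35 = 32709*(-1/26) - 573/35 = -32709/26 - 573/35 = -1159713/910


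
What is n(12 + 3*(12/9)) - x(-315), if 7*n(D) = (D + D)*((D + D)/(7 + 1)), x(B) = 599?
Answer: -4065/7 ≈ -580.71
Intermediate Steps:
n(D) = D**2/14 (n(D) = ((D + D)*((D + D)/(7 + 1)))/7 = ((2*D)*((2*D)/8))/7 = ((2*D)*((2*D)*(1/8)))/7 = ((2*D)*(D/4))/7 = (D**2/2)/7 = D**2/14)
n(12 + 3*(12/9)) - x(-315) = (12 + 3*(12/9))**2/14 - 1*599 = (12 + 3*(12*(1/9)))**2/14 - 599 = (12 + 3*(4/3))**2/14 - 599 = (12 + 4)**2/14 - 599 = (1/14)*16**2 - 599 = (1/14)*256 - 599 = 128/7 - 599 = -4065/7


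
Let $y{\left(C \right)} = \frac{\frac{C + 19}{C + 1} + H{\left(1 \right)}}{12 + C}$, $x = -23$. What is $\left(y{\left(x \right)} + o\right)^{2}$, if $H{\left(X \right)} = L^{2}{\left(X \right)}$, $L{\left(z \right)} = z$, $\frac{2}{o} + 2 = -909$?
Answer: $\frac{146047225}{12150873361} \approx 0.012019$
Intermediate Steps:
$o = - \frac{2}{911}$ ($o = \frac{2}{-2 - 909} = \frac{2}{-911} = 2 \left(- \frac{1}{911}\right) = - \frac{2}{911} \approx -0.0021954$)
$H{\left(X \right)} = X^{2}$
$y{\left(C \right)} = \frac{1 + \frac{19 + C}{1 + C}}{12 + C}$ ($y{\left(C \right)} = \frac{\frac{C + 19}{C + 1} + 1^{2}}{12 + C} = \frac{\frac{19 + C}{1 + C} + 1}{12 + C} = \frac{1 + \frac{19 + C}{1 + C}}{12 + C}$)
$\left(y{\left(x \right)} + o\right)^{2} = \left(\frac{2 \left(10 - 23\right)}{12 + \left(-23\right)^{2} + 13 \left(-23\right)} - \frac{2}{911}\right)^{2} = \left(2 \frac{1}{12 + 529 - 299} \left(-13\right) - \frac{2}{911}\right)^{2} = \left(2 \cdot \frac{1}{242} \left(-13\right) - \frac{2}{911}\right)^{2} = \left(- \frac{13}{121} - \frac{2}{911}\right)^{2} = \left(- \frac{12085}{110231}\right)^{2} = \frac{146047225}{12150873361}$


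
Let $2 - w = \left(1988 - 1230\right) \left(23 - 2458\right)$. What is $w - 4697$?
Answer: $1841035$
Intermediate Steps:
$w = 1845732$ ($w = 2 - \left(1988 - 1230\right) \left(23 - 2458\right) = 2 - 758 \left(-2435\right) = 2 - -1845730 = 2 + 1845730 = 1845732$)
$w - 4697 = 1845732 - 4697 = 1841035$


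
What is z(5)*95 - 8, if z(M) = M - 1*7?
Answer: -198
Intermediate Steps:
z(M) = -7 + M (z(M) = M - 7 = -7 + M)
z(5)*95 - 8 = (-7 + 5)*95 - 8 = -2*95 - 8 = -190 - 8 = -198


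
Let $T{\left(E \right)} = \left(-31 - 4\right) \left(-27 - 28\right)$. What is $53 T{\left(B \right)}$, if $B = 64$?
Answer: $102025$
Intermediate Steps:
$T{\left(E \right)} = 1925$ ($T{\left(E \right)} = \left(-35\right) \left(-55\right) = 1925$)
$53 T{\left(B \right)} = 53 \cdot 1925 = 102025$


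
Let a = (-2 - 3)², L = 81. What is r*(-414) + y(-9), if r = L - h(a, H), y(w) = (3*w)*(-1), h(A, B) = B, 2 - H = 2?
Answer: -33507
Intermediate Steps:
H = 0 (H = 2 - 1*2 = 2 - 2 = 0)
a = 25 (a = (-5)² = 25)
y(w) = -3*w
r = 81 (r = 81 - 1*0 = 81 + 0 = 81)
r*(-414) + y(-9) = 81*(-414) - 3*(-9) = -33534 + 27 = -33507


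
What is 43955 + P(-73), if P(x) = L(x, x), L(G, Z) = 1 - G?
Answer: 44029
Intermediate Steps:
P(x) = 1 - x
43955 + P(-73) = 43955 + (1 - 1*(-73)) = 43955 + (1 + 73) = 43955 + 74 = 44029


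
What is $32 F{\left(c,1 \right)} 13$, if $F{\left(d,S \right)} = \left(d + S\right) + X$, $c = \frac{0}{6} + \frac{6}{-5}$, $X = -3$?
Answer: $- \frac{6656}{5} \approx -1331.2$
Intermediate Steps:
$c = - \frac{6}{5}$ ($c = 0 \cdot \frac{1}{6} + 6 \left(- \frac{1}{5}\right) = 0 - \frac{6}{5} = - \frac{6}{5} \approx -1.2$)
$F{\left(d,S \right)} = -3 + S + d$ ($F{\left(d,S \right)} = \left(d + S\right) - 3 = \left(S + d\right) - 3 = -3 + S + d$)
$32 F{\left(c,1 \right)} 13 = 32 \left(-3 + 1 - \frac{6}{5}\right) 13 = 32 \left(- \frac{16}{5}\right) 13 = \left(- \frac{512}{5}\right) 13 = - \frac{6656}{5}$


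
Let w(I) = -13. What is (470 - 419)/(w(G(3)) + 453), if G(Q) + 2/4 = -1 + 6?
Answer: 51/440 ≈ 0.11591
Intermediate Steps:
G(Q) = 9/2 (G(Q) = -1/2 + (-1 + 6) = -1/2 + 5 = 9/2)
(470 - 419)/(w(G(3)) + 453) = (470 - 419)/(-13 + 453) = 51/440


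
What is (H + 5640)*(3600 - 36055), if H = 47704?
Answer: -1731279520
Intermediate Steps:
(H + 5640)*(3600 - 36055) = (47704 + 5640)*(3600 - 36055) = 53344*(-32455) = -1731279520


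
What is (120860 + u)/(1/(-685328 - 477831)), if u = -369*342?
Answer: 6208942742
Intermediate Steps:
u = -126198
(120860 + u)/(1/(-685328 - 477831)) = (120860 - 126198)/(1/(-685328 - 477831)) = -5338/(1/(-1163159)) = -5338/(-1/1163159) = -5338*(-1163159) = 6208942742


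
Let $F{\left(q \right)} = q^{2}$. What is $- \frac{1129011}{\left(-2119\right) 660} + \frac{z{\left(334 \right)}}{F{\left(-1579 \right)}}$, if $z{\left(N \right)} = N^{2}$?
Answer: $\frac{76177231869}{89407622260} \approx 0.85202$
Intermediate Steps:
$- \frac{1129011}{\left(-2119\right) 660} + \frac{z{\left(334 \right)}}{F{\left(-1579 \right)}} = - \frac{1129011}{\left(-2119\right) 660} + \frac{334^{2}}{\left(-1579\right)^{2}} = - \frac{1129011}{-1398540} + \frac{111556}{2493241} = \left(-1129011\right) \left(- \frac{1}{1398540}\right) + 111556 \cdot \frac{1}{2493241} = \frac{28949}{35860} + \frac{111556}{2493241} = \frac{76177231869}{89407622260}$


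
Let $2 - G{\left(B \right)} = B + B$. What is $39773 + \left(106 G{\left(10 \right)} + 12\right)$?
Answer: $37877$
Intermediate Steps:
$G{\left(B \right)} = 2 - 2 B$ ($G{\left(B \right)} = 2 - \left(B + B\right) = 2 - 2 B$)
$39773 + \left(106 G{\left(10 \right)} + 12\right) = 39773 + \left(106 \left(2 - 20\right) + 12\right) = 39773 + \left(106 \left(-18\right) + 12\right) = 39773 + \left(-1908 + 12\right) = 39773 - 1896 = 37877$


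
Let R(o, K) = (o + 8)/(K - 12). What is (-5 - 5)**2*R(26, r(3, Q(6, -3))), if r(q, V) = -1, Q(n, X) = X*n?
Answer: -3400/13 ≈ -261.54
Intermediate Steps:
R(o, K) = (8 + o)/(-12 + K)
(-5 - 5)**2*R(26, r(3, Q(6, -3))) = (-5 - 5)**2*((8 + 26)/(-12 - 1)) = (-10)**2*(34/(-13)) = 100*(-1/13*34) = 100*(-34/13) = -3400/13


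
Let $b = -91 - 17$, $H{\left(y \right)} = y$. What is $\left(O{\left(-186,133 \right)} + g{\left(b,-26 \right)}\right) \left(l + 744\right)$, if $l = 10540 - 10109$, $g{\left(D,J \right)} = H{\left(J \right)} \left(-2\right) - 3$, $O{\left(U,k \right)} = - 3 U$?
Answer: $713225$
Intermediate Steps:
$b = -108$ ($b = -91 - 17 = -108$)
$g{\left(D,J \right)} = -3 - 2 J$ ($g{\left(D,J \right)} = J \left(-2\right) - 3 = - 2 J - 3 = -3 - 2 J$)
$l = 431$
$\left(O{\left(-186,133 \right)} + g{\left(b,-26 \right)}\right) \left(l + 744\right) = \left(\left(-3\right) \left(-186\right) - -49\right) \left(431 + 744\right) = \left(558 + \left(-3 + 52\right)\right) 1175 = \left(558 + 49\right) 1175 = 607 \cdot 1175 = 713225$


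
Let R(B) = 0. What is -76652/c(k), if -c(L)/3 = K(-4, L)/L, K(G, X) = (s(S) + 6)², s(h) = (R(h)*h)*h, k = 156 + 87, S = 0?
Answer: 172467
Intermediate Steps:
k = 243
s(h) = 0 (s(h) = (0*h)*h = 0*h = 0)
K(G, X) = 36 (K(G, X) = (0 + 6)² = 6² = 36)
c(L) = -108/L
-76652/c(k) = -76652/((-108/243)) = -76652/((-108*1/243)) = -76652/(-4/9) = -76652*(-9/4) = 172467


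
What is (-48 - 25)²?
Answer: 5329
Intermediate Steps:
(-48 - 25)² = (-73)² = 5329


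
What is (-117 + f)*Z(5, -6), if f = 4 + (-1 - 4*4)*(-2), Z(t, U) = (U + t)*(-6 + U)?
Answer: -948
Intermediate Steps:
Z(t, U) = (-6 + U)*(U + t)
f = 38 (f = 4 + (-1 - 16)*(-2) = 4 - 17*(-2) = 4 + 34 = 38)
(-117 + f)*Z(5, -6) = (-117 + 38)*((-6)² - 6*(-6) - 6*5 - 6*5) = -79*(36 + 36 - 30 - 30) = -79*12 = -948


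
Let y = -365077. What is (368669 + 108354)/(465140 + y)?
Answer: 477023/100063 ≈ 4.7672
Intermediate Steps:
(368669 + 108354)/(465140 + y) = (368669 + 108354)/(465140 - 365077) = 477023/100063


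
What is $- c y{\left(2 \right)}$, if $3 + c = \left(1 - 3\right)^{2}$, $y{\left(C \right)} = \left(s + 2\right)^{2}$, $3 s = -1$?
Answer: $- \frac{25}{9} \approx -2.7778$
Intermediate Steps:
$s = - \frac{1}{3}$ ($s = \frac{1}{3} \left(-1\right) = - \frac{1}{3} \approx -0.33333$)
$y{\left(C \right)} = \frac{25}{9}$ ($y{\left(C \right)} = \left(- \frac{1}{3} + 2\right)^{2} = \left(\frac{5}{3}\right)^{2} = \frac{25}{9}$)
$c = 1$ ($c = -3 + \left(1 - 3\right)^{2} = -3 + \left(-2\right)^{2} = -3 + 4 = 1$)
$- c y{\left(2 \right)} = - \frac{1 \cdot 25}{9} = \left(-1\right) \frac{25}{9} = - \frac{25}{9}$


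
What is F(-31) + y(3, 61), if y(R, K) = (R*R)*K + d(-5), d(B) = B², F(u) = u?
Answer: 543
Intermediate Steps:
y(R, K) = 25 + K*R² (y(R, K) = (R*R)*K + (-5)² = R²*K + 25 = K*R² + 25 = 25 + K*R²)
F(-31) + y(3, 61) = -31 + (25 + 61*3²) = -31 + (25 + 61*9) = -31 + (25 + 549) = -31 + 574 = 543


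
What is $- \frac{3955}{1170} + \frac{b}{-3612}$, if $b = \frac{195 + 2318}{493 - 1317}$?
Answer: $- \frac{56039423}{16582176} \approx -3.3795$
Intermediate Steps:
$b = - \frac{2513}{824}$ ($b = \frac{2513}{-824} = 2513 \left(- \frac{1}{824}\right) = - \frac{2513}{824} \approx -3.0498$)
$- \frac{3955}{1170} + \frac{b}{-3612} = - \frac{3955}{1170} - \frac{2513}{824 \left(-3612\right)} = \left(-3955\right) \frac{1}{1170} - - \frac{359}{425184} = - \frac{791}{234} + \frac{359}{425184} = - \frac{56039423}{16582176}$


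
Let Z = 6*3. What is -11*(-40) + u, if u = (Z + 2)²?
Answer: 840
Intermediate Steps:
Z = 18
u = 400 (u = (18 + 2)² = 20² = 400)
-11*(-40) + u = -11*(-40) + 400 = 440 + 400 = 840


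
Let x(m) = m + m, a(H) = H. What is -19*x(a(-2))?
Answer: 76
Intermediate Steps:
x(m) = 2*m
-19*x(a(-2)) = -38*(-2) = -19*(-4) = 76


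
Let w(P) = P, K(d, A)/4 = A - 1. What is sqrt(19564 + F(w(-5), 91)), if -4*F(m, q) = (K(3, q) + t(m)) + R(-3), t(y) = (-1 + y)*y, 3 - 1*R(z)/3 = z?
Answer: sqrt(19462) ≈ 139.51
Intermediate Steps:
R(z) = 9 - 3*z
K(d, A) = -4 + 4*A (K(d, A) = 4*(A - 1) = 4*(-1 + A) = -4 + 4*A)
t(y) = y*(-1 + y)
F(m, q) = -7/2 - q - m*(-1 + m)/4 (F(m, q) = -(((-4 + 4*q) + m*(-1 + m)) + (9 - 3*(-3)))/4 = -((-4 + 4*q + m*(-1 + m)) + (9 + 9))/4 = -((-4 + 4*q + m*(-1 + m)) + 18)/4 = -(14 + 4*q + m*(-1 + m))/4 = -7/2 - q - m*(-1 + m)/4)
sqrt(19564 + F(w(-5), 91)) = sqrt(19564 + (-7/2 - 1*91 - 1/4*(-5)**2 + (1/4)*(-5))) = sqrt(19564 + (-7/2 - 91 - 1/4*25 - 5/4)) = sqrt(19564 + (-7/2 - 91 - 25/4 - 5/4)) = sqrt(19564 - 102) = sqrt(19462)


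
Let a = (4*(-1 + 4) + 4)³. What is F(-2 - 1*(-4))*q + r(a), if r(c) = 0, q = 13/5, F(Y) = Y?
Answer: 26/5 ≈ 5.2000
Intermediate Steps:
q = 13/5 (q = 13*(⅕) = 13/5 ≈ 2.6000)
a = 4096 (a = (4*3 + 4)³ = (12 + 4)³ = 16³ = 4096)
F(-2 - 1*(-4))*q + r(a) = (-2 - 1*(-4))*(13/5) + 0 = (-2 + 4)*(13/5) + 0 = 2*(13/5) + 0 = 26/5 + 0 = 26/5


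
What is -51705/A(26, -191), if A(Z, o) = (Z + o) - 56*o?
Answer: -51705/10531 ≈ -4.9098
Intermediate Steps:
A(Z, o) = Z - 55*o
-51705/A(26, -191) = -51705/(26 - 55*(-191)) = -51705/(26 + 10505) = -51705/10531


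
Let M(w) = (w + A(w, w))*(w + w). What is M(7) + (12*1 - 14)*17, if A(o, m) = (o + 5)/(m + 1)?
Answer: 85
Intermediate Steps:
A(o, m) = (5 + o)/(1 + m)
M(w) = 2*w*(w + (5 + w)/(1 + w)) (M(w) = (w + (5 + w)/(1 + w))*(w + w) = (w + (5 + w)/(1 + w))*(2*w) = 2*w*(w + (5 + w)/(1 + w)))
M(7) + (12*1 - 14)*17 = 2*7*(5 + 7 + 7*(1 + 7))/(1 + 7) + (12*1 - 14)*17 = 2*7*(5 + 7 + 7*8)/8 + (12 - 14)*17 = 2*7*(⅛)*(5 + 7 + 56) - 2*17 = 2*7*(⅛)*68 - 34 = 119 - 34 = 85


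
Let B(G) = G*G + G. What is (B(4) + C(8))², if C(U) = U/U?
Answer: 441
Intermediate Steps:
B(G) = G + G² (B(G) = G² + G = G + G²)
C(U) = 1
(B(4) + C(8))² = (4*(1 + 4) + 1)² = (4*5 + 1)² = (20 + 1)² = 21² = 441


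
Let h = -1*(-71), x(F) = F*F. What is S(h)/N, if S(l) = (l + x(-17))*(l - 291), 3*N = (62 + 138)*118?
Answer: -594/59 ≈ -10.068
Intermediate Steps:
x(F) = F²
h = 71
N = 23600/3 (N = ((62 + 138)*118)/3 = (200*118)/3 = (⅓)*23600 = 23600/3 ≈ 7866.7)
S(l) = (-291 + l)*(289 + l) (S(l) = (l + (-17)²)*(l - 291) = (l + 289)*(-291 + l) = (289 + l)*(-291 + l) = (-291 + l)*(289 + l))
S(h)/N = (-84099 + 71² - 2*71)/(23600/3) = (-84099 + 5041 - 142)*(3/23600) = -79200*3/23600 = -594/59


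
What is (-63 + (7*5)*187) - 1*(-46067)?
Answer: 52549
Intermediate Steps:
(-63 + (7*5)*187) - 1*(-46067) = (-63 + 35*187) + 46067 = (-63 + 6545) + 46067 = 6482 + 46067 = 52549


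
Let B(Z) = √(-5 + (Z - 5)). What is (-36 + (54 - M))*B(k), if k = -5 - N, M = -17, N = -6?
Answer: 105*I ≈ 105.0*I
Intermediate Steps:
k = 1 (k = -5 - 1*(-6) = -5 + 6 = 1)
B(Z) = √(-10 + Z) (B(Z) = √(-5 + (-5 + Z)) = √(-10 + Z))
(-36 + (54 - M))*B(k) = (-36 + (54 - 1*(-17)))*√(-10 + 1) = (-36 + (54 + 17))*√(-9) = (-36 + 71)*(3*I) = 35*(3*I) = 105*I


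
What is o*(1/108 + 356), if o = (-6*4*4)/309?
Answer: -307592/2781 ≈ -110.60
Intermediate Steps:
o = -32/103 (o = -24*4*(1/309) = -96*1/309 = -32/103 ≈ -0.31068)
o*(1/108 + 356) = -32*(1/108 + 356)/103 = -32/103*38449/108 = -307592/2781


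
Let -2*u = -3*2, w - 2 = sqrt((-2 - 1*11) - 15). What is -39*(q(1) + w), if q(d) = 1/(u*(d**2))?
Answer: -91 - 78*I*sqrt(7) ≈ -91.0 - 206.37*I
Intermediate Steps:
w = 2 + 2*I*sqrt(7) (w = 2 + sqrt((-2 - 1*11) - 15) = 2 + sqrt((-2 - 11) - 15) = 2 + sqrt(-13 - 15) = 2 + sqrt(-28) = 2 + 2*I*sqrt(7) ≈ 2.0 + 5.2915*I)
u = 3 (u = -(-3)*2/2 = -1/2*(-6) = 3)
q(d) = 1/(3*d**2) (q(d) = 1/(3*(d**2)) = 1/(3*d**2))
-39*(q(1) + w) = -39*((1/3)/1**2 + (2 + 2*I*sqrt(7))) = -39*((1/3)*1 + (2 + 2*I*sqrt(7))) = -39*(1/3 + (2 + 2*I*sqrt(7))) = -39*(7/3 + 2*I*sqrt(7)) = -91 - 78*I*sqrt(7)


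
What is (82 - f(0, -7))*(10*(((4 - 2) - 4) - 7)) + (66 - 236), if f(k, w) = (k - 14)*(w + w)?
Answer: 10090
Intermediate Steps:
f(k, w) = 2*w*(-14 + k) (f(k, w) = (-14 + k)*(2*w) = 2*w*(-14 + k))
(82 - f(0, -7))*(10*(((4 - 2) - 4) - 7)) + (66 - 236) = (82 - 2*(-7)*(-14 + 0))*(10*(((4 - 2) - 4) - 7)) + (66 - 236) = (82 - 2*(-7)*(-14))*(10*((2 - 4) - 7)) - 170 = (82 - 1*196)*(10*(-2 - 7)) - 170 = (82 - 196)*(10*(-9)) - 170 = -114*(-90) - 170 = 10260 - 170 = 10090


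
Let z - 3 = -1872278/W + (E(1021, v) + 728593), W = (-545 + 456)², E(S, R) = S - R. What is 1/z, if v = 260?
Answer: 7921/5775364519 ≈ 1.3715e-6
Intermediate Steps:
W = 7921 (W = (-89)² = 7921)
z = 5775364519/7921 (z = 3 + (-1872278/7921 + ((1021 - 1*260) + 728593)) = 3 + (-1872278*1/7921 + ((1021 - 260) + 728593)) = 3 + (-1872278/7921 + (761 + 728593)) = 3 + (-1872278/7921 + 729354) = 3 + 5775340756/7921 = 5775364519/7921 ≈ 7.2912e+5)
1/z = 1/(5775364519/7921) = 7921/5775364519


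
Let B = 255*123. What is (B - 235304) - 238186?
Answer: -442125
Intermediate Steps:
B = 31365
(B - 235304) - 238186 = (31365 - 235304) - 238186 = -203939 - 238186 = -442125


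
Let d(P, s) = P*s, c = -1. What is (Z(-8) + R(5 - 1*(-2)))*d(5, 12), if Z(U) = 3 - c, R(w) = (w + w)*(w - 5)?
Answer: 1920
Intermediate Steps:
R(w) = 2*w*(-5 + w) (R(w) = (2*w)*(-5 + w) = 2*w*(-5 + w))
Z(U) = 4 (Z(U) = 3 - 1*(-1) = 3 + 1 = 4)
(Z(-8) + R(5 - 1*(-2)))*d(5, 12) = (4 + 2*(5 - 1*(-2))*(-5 + (5 - 1*(-2))))*(5*12) = (4 + 2*(5 + 2)*(-5 + (5 + 2)))*60 = (4 + 2*7*(-5 + 7))*60 = (4 + 2*7*2)*60 = (4 + 28)*60 = 32*60 = 1920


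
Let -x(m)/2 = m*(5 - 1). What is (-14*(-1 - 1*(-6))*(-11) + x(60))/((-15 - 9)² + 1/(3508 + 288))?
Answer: 1100840/2186497 ≈ 0.50347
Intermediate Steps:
x(m) = -8*m (x(m) = -2*m*(5 - 1) = -2*m*4 = -8*m)
(-14*(-1 - 1*(-6))*(-11) + x(60))/((-15 - 9)² + 1/(3508 + 288)) = (-14*(-1 - 1*(-6))*(-11) - 8*60)/((-15 - 9)² + 1/(3508 + 288)) = (-14*(-1 + 6)*(-11) - 480)/((-24)² + 1/3796) = (-14*5*(-11) - 480)/(576 + 1/3796) = (-70*(-11) - 480)/(2186497/3796) = (770 - 480)*(3796/2186497) = 290*(3796/2186497) = 1100840/2186497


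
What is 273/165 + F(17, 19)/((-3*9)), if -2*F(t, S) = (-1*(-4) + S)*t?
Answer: 26419/2970 ≈ 8.8953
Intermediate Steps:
F(t, S) = -t*(4 + S)/2 (F(t, S) = -(-1*(-4) + S)*t/2 = -(4 + S)*t/2 = -t*(4 + S)/2)
273/165 + F(17, 19)/((-3*9)) = 273/165 + (-1/2*17*(4 + 19))/((-3*9)) = 273*(1/165) - 1/2*17*23/(-27) = 91/55 - 391/2*(-1/27) = 91/55 + 391/54 = 26419/2970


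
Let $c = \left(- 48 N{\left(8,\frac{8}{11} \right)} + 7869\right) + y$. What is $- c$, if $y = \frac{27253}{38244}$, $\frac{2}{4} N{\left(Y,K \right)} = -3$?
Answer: $- \frac{311983561}{38244} \approx -8157.7$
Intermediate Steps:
$N{\left(Y,K \right)} = -6$ ($N{\left(Y,K \right)} = 2 \left(-3\right) = -6$)
$y = \frac{27253}{38244}$ ($y = 27253 \cdot \frac{1}{38244} = \frac{27253}{38244} \approx 0.71261$)
$c = \frac{311983561}{38244}$ ($c = \left(\left(-48\right) \left(-6\right) + 7869\right) + \frac{27253}{38244} = \left(288 + 7869\right) + \frac{27253}{38244} = 8157 + \frac{27253}{38244} = \frac{311983561}{38244} \approx 8157.7$)
$- c = \left(-1\right) \frac{311983561}{38244} = - \frac{311983561}{38244}$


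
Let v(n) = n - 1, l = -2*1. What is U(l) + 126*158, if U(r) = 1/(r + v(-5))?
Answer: 159263/8 ≈ 19908.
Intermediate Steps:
l = -2
v(n) = -1 + n
U(r) = 1/(-6 + r) (U(r) = 1/(r + (-1 - 5)) = 1/(r - 6) = 1/(-6 + r))
U(l) + 126*158 = 1/(-6 - 2) + 126*158 = 1/(-8) + 19908 = -1/8 + 19908 = 159263/8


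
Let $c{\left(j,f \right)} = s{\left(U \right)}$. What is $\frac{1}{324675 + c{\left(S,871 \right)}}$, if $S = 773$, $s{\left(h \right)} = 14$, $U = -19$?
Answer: $\frac{1}{324689} \approx 3.0799 \cdot 10^{-6}$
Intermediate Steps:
$c{\left(j,f \right)} = 14$
$\frac{1}{324675 + c{\left(S,871 \right)}} = \frac{1}{324675 + 14} = \frac{1}{324689}$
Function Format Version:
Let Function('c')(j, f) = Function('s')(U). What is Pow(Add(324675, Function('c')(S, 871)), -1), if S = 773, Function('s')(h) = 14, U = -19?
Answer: Rational(1, 324689) ≈ 3.0799e-6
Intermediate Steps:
Function('c')(j, f) = 14
Pow(Add(324675, Function('c')(S, 871)), -1) = Pow(Add(324675, 14), -1) = Pow(324689, -1) = Rational(1, 324689)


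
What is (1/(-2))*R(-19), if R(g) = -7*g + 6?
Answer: -139/2 ≈ -69.500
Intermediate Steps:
R(g) = 6 - 7*g
(1/(-2))*R(-19) = (1/(-2))*(6 - 7*(-19)) = (1*(-½))*(6 + 133) = -½*139 = -139/2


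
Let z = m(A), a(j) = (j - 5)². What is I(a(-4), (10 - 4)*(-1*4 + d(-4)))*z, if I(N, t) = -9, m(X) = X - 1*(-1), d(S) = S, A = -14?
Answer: 117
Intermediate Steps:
a(j) = (-5 + j)²
m(X) = 1 + X (m(X) = X + 1 = 1 + X)
z = -13 (z = 1 - 14 = -13)
I(a(-4), (10 - 4)*(-1*4 + d(-4)))*z = -9*(-13) = 117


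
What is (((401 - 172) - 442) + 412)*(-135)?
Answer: -26865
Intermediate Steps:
(((401 - 172) - 442) + 412)*(-135) = ((229 - 442) + 412)*(-135) = (-213 + 412)*(-135) = 199*(-135) = -26865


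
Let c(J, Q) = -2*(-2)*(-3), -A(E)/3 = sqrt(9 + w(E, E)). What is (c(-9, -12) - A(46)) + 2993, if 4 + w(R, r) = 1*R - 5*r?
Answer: 2981 + 3*I*sqrt(179) ≈ 2981.0 + 40.137*I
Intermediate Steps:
w(R, r) = -4 + R - 5*r (w(R, r) = -4 + (1*R - 5*r) = -4 + (R - 5*r) = -4 + R - 5*r)
A(E) = -3*sqrt(5 - 4*E) (A(E) = -3*sqrt(9 + (-4 + E - 5*E)) = -3*sqrt(9 + (-4 - 4*E)) = -3*sqrt(5 - 4*E))
c(J, Q) = -12 (c(J, Q) = 4*(-3) = -12)
(c(-9, -12) - A(46)) + 2993 = (-12 - (-3)*sqrt(5 - 4*46)) + 2993 = (-12 - (-3)*sqrt(5 - 184)) + 2993 = (-12 - (-3)*sqrt(-179)) + 2993 = (-12 - (-3)*I*sqrt(179)) + 2993 = (-12 + 3*I*sqrt(179)) + 2993 = 2981 + 3*I*sqrt(179)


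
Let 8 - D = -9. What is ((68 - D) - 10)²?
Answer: 1681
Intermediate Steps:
D = 17 (D = 8 - 1*(-9) = 8 + 9 = 17)
((68 - D) - 10)² = ((68 - 1*17) - 10)² = ((68 - 17) - 10)² = (51 - 10)² = 41² = 1681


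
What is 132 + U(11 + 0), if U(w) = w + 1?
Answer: 144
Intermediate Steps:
U(w) = 1 + w
132 + U(11 + 0) = 132 + (1 + (11 + 0)) = 132 + (1 + 11) = 132 + 12 = 144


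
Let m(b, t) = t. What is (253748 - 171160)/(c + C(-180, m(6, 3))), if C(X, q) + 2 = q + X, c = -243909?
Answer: -20647/61022 ≈ -0.33835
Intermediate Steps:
C(X, q) = -2 + X + q (C(X, q) = -2 + (q + X) = -2 + (X + q) = -2 + X + q)
(253748 - 171160)/(c + C(-180, m(6, 3))) = (253748 - 171160)/(-243909 + (-2 - 180 + 3)) = 82588/(-243909 - 179) = 82588/(-244088) = 82588*(-1/244088) = -20647/61022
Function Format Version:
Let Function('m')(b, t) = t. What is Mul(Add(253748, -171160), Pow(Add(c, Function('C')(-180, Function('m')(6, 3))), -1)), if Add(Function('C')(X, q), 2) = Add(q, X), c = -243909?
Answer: Rational(-20647, 61022) ≈ -0.33835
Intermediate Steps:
Function('C')(X, q) = Add(-2, X, q) (Function('C')(X, q) = Add(-2, Add(q, X)) = Add(-2, Add(X, q)) = Add(-2, X, q))
Mul(Add(253748, -171160), Pow(Add(c, Function('C')(-180, Function('m')(6, 3))), -1)) = Mul(Add(253748, -171160), Pow(Add(-243909, Add(-2, -180, 3)), -1)) = Mul(82588, Pow(Add(-243909, -179), -1)) = Mul(82588, Pow(-244088, -1)) = Mul(82588, Rational(-1, 244088)) = Rational(-20647, 61022)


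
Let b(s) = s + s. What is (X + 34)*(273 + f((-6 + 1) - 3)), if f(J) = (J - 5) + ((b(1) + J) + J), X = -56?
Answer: -5412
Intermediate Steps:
b(s) = 2*s
f(J) = -3 + 3*J (f(J) = (J - 5) + ((2*1 + J) + J) = (-5 + J) + ((2 + J) + J) = (-5 + J) + (2 + 2*J) = -3 + 3*J)
(X + 34)*(273 + f((-6 + 1) - 3)) = (-56 + 34)*(273 + (-3 + 3*((-6 + 1) - 3))) = -22*(273 + (-3 + 3*(-5 - 3))) = -22*(273 + (-3 + 3*(-8))) = -22*(273 + (-3 - 24)) = -22*(273 - 27) = -22*246 = -5412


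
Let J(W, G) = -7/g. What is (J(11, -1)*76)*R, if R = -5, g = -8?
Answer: -665/2 ≈ -332.50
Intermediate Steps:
J(W, G) = 7/8 (J(W, G) = -7/(-8) = -7*(-⅛) = 7/8)
(J(11, -1)*76)*R = ((7/8)*76)*(-5) = (133/2)*(-5) = -665/2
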